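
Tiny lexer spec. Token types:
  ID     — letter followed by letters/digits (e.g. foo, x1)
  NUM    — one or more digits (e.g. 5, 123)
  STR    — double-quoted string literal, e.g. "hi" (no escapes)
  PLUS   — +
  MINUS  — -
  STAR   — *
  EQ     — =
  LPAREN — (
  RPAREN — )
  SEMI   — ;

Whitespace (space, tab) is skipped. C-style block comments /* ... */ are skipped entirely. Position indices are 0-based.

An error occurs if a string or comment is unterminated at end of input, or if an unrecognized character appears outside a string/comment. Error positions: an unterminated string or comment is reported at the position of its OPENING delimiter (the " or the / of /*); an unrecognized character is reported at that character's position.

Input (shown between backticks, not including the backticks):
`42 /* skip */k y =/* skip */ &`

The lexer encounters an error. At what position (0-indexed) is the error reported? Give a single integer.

Answer: 29

Derivation:
pos=0: emit NUM '42' (now at pos=2)
pos=3: enter COMMENT mode (saw '/*')
exit COMMENT mode (now at pos=13)
pos=13: emit ID 'k' (now at pos=14)
pos=15: emit ID 'y' (now at pos=16)
pos=17: emit EQ '='
pos=18: enter COMMENT mode (saw '/*')
exit COMMENT mode (now at pos=28)
pos=29: ERROR — unrecognized char '&'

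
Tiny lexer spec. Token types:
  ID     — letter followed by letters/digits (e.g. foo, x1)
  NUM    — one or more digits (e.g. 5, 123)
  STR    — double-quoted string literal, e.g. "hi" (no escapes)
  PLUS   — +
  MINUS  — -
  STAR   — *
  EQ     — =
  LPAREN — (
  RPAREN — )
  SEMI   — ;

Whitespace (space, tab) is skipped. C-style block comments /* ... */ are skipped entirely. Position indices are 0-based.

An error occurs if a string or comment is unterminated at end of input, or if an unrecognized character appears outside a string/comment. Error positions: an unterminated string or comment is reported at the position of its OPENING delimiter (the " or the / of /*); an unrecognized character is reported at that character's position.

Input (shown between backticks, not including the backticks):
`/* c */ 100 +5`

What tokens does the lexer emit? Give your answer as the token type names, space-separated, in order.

Answer: NUM PLUS NUM

Derivation:
pos=0: enter COMMENT mode (saw '/*')
exit COMMENT mode (now at pos=7)
pos=8: emit NUM '100' (now at pos=11)
pos=12: emit PLUS '+'
pos=13: emit NUM '5' (now at pos=14)
DONE. 3 tokens: [NUM, PLUS, NUM]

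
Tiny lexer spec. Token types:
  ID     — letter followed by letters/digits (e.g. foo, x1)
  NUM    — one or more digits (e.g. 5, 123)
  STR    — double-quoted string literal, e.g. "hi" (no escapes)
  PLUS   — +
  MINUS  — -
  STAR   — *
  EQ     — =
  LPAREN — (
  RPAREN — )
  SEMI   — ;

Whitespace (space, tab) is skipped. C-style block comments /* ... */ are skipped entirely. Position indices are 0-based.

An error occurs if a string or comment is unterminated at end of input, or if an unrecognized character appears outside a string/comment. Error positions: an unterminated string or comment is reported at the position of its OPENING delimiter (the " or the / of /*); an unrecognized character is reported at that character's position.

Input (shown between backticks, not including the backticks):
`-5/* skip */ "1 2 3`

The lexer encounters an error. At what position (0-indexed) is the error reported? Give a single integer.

pos=0: emit MINUS '-'
pos=1: emit NUM '5' (now at pos=2)
pos=2: enter COMMENT mode (saw '/*')
exit COMMENT mode (now at pos=12)
pos=13: enter STRING mode
pos=13: ERROR — unterminated string

Answer: 13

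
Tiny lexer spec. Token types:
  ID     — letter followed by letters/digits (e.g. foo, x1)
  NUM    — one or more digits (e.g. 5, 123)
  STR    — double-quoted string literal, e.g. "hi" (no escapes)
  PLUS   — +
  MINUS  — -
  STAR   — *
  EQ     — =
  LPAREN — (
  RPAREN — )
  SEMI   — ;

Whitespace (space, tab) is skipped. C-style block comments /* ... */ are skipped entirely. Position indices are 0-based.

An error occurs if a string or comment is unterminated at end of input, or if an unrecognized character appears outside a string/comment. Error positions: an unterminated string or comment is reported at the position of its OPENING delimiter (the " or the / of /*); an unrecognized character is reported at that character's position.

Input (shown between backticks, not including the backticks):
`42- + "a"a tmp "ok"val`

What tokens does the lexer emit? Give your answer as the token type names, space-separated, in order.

pos=0: emit NUM '42' (now at pos=2)
pos=2: emit MINUS '-'
pos=4: emit PLUS '+'
pos=6: enter STRING mode
pos=6: emit STR "a" (now at pos=9)
pos=9: emit ID 'a' (now at pos=10)
pos=11: emit ID 'tmp' (now at pos=14)
pos=15: enter STRING mode
pos=15: emit STR "ok" (now at pos=19)
pos=19: emit ID 'val' (now at pos=22)
DONE. 8 tokens: [NUM, MINUS, PLUS, STR, ID, ID, STR, ID]

Answer: NUM MINUS PLUS STR ID ID STR ID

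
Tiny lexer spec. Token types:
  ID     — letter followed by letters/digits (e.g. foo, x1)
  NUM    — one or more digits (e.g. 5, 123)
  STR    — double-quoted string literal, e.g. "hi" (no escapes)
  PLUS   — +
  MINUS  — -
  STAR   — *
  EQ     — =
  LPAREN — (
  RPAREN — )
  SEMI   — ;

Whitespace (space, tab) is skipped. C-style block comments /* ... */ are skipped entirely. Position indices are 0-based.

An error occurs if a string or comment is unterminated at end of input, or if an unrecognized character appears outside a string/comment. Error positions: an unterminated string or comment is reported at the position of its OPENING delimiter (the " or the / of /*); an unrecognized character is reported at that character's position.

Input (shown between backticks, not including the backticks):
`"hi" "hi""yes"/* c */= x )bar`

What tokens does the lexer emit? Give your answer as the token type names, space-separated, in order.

pos=0: enter STRING mode
pos=0: emit STR "hi" (now at pos=4)
pos=5: enter STRING mode
pos=5: emit STR "hi" (now at pos=9)
pos=9: enter STRING mode
pos=9: emit STR "yes" (now at pos=14)
pos=14: enter COMMENT mode (saw '/*')
exit COMMENT mode (now at pos=21)
pos=21: emit EQ '='
pos=23: emit ID 'x' (now at pos=24)
pos=25: emit RPAREN ')'
pos=26: emit ID 'bar' (now at pos=29)
DONE. 7 tokens: [STR, STR, STR, EQ, ID, RPAREN, ID]

Answer: STR STR STR EQ ID RPAREN ID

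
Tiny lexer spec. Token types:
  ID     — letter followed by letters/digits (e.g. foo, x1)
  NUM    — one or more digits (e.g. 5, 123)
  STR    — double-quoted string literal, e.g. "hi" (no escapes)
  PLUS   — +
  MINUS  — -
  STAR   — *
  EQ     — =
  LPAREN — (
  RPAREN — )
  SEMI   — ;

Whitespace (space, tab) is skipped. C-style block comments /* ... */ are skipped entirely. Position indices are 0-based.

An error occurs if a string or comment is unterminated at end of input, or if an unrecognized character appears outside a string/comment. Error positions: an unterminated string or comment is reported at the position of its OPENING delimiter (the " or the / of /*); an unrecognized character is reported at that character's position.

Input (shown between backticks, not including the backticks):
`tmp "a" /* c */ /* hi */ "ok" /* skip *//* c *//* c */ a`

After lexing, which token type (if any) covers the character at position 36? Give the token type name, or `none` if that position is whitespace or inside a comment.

Answer: none

Derivation:
pos=0: emit ID 'tmp' (now at pos=3)
pos=4: enter STRING mode
pos=4: emit STR "a" (now at pos=7)
pos=8: enter COMMENT mode (saw '/*')
exit COMMENT mode (now at pos=15)
pos=16: enter COMMENT mode (saw '/*')
exit COMMENT mode (now at pos=24)
pos=25: enter STRING mode
pos=25: emit STR "ok" (now at pos=29)
pos=30: enter COMMENT mode (saw '/*')
exit COMMENT mode (now at pos=40)
pos=40: enter COMMENT mode (saw '/*')
exit COMMENT mode (now at pos=47)
pos=47: enter COMMENT mode (saw '/*')
exit COMMENT mode (now at pos=54)
pos=55: emit ID 'a' (now at pos=56)
DONE. 4 tokens: [ID, STR, STR, ID]
Position 36: char is 'p' -> none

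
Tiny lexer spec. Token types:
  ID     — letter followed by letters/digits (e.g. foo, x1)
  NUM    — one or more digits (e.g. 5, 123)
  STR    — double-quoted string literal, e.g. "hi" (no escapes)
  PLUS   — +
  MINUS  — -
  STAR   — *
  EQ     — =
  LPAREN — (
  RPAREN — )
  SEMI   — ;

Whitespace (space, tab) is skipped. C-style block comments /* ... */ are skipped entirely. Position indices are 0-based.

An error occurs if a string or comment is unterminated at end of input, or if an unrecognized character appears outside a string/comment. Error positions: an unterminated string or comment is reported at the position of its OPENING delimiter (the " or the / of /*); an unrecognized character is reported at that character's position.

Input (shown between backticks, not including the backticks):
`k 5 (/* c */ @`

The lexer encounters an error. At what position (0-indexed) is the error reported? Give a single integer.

pos=0: emit ID 'k' (now at pos=1)
pos=2: emit NUM '5' (now at pos=3)
pos=4: emit LPAREN '('
pos=5: enter COMMENT mode (saw '/*')
exit COMMENT mode (now at pos=12)
pos=13: ERROR — unrecognized char '@'

Answer: 13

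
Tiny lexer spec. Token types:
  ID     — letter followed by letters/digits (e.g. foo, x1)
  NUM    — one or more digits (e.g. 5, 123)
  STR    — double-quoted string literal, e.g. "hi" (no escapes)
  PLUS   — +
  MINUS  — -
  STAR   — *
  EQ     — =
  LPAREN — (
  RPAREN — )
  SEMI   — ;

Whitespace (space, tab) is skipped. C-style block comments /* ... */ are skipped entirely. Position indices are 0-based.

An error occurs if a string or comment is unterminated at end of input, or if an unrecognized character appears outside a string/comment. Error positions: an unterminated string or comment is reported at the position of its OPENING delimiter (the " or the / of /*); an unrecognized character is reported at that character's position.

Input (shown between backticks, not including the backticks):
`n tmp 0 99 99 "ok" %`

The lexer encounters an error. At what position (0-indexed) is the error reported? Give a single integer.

pos=0: emit ID 'n' (now at pos=1)
pos=2: emit ID 'tmp' (now at pos=5)
pos=6: emit NUM '0' (now at pos=7)
pos=8: emit NUM '99' (now at pos=10)
pos=11: emit NUM '99' (now at pos=13)
pos=14: enter STRING mode
pos=14: emit STR "ok" (now at pos=18)
pos=19: ERROR — unrecognized char '%'

Answer: 19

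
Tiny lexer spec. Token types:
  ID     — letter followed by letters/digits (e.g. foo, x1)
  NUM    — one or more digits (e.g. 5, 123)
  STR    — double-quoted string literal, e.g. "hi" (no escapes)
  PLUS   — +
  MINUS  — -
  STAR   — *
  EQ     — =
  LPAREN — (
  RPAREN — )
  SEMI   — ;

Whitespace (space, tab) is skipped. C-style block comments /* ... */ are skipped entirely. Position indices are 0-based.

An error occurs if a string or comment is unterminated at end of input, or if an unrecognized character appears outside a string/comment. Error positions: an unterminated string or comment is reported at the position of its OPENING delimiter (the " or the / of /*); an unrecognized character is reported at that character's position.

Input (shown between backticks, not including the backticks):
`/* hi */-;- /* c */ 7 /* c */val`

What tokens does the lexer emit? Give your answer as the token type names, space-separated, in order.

Answer: MINUS SEMI MINUS NUM ID

Derivation:
pos=0: enter COMMENT mode (saw '/*')
exit COMMENT mode (now at pos=8)
pos=8: emit MINUS '-'
pos=9: emit SEMI ';'
pos=10: emit MINUS '-'
pos=12: enter COMMENT mode (saw '/*')
exit COMMENT mode (now at pos=19)
pos=20: emit NUM '7' (now at pos=21)
pos=22: enter COMMENT mode (saw '/*')
exit COMMENT mode (now at pos=29)
pos=29: emit ID 'val' (now at pos=32)
DONE. 5 tokens: [MINUS, SEMI, MINUS, NUM, ID]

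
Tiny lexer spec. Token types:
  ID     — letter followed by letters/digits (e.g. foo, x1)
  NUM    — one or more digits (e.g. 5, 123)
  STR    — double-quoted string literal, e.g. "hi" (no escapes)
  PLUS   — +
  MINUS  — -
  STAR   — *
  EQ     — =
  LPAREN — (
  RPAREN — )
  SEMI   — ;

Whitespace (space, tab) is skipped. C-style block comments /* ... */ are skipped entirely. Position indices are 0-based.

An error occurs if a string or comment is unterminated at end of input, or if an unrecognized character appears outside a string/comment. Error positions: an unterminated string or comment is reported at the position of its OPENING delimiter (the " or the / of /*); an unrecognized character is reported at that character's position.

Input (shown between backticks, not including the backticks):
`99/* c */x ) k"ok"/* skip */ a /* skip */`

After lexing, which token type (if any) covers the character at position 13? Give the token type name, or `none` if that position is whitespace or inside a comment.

pos=0: emit NUM '99' (now at pos=2)
pos=2: enter COMMENT mode (saw '/*')
exit COMMENT mode (now at pos=9)
pos=9: emit ID 'x' (now at pos=10)
pos=11: emit RPAREN ')'
pos=13: emit ID 'k' (now at pos=14)
pos=14: enter STRING mode
pos=14: emit STR "ok" (now at pos=18)
pos=18: enter COMMENT mode (saw '/*')
exit COMMENT mode (now at pos=28)
pos=29: emit ID 'a' (now at pos=30)
pos=31: enter COMMENT mode (saw '/*')
exit COMMENT mode (now at pos=41)
DONE. 6 tokens: [NUM, ID, RPAREN, ID, STR, ID]
Position 13: char is 'k' -> ID

Answer: ID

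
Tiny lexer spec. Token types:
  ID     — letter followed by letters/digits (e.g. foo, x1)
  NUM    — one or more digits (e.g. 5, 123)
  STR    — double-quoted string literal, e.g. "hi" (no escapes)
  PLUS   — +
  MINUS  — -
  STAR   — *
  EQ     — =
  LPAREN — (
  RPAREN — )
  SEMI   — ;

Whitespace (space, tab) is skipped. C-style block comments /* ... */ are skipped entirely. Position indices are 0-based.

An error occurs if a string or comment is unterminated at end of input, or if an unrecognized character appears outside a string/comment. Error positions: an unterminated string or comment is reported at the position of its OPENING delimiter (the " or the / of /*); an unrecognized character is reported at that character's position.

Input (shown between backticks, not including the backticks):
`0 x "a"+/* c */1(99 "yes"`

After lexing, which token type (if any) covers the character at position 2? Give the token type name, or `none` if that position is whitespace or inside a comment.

Answer: ID

Derivation:
pos=0: emit NUM '0' (now at pos=1)
pos=2: emit ID 'x' (now at pos=3)
pos=4: enter STRING mode
pos=4: emit STR "a" (now at pos=7)
pos=7: emit PLUS '+'
pos=8: enter COMMENT mode (saw '/*')
exit COMMENT mode (now at pos=15)
pos=15: emit NUM '1' (now at pos=16)
pos=16: emit LPAREN '('
pos=17: emit NUM '99' (now at pos=19)
pos=20: enter STRING mode
pos=20: emit STR "yes" (now at pos=25)
DONE. 8 tokens: [NUM, ID, STR, PLUS, NUM, LPAREN, NUM, STR]
Position 2: char is 'x' -> ID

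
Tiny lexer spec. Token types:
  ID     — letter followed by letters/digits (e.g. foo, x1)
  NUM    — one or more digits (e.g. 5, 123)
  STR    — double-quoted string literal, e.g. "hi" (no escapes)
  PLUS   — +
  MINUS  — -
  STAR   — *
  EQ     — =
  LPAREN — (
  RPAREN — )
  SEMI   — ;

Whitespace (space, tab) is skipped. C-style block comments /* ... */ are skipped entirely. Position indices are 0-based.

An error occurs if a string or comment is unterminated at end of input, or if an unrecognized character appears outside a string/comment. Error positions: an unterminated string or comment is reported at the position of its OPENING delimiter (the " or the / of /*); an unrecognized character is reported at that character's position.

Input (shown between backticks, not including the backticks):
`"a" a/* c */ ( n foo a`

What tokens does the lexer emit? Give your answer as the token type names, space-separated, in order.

pos=0: enter STRING mode
pos=0: emit STR "a" (now at pos=3)
pos=4: emit ID 'a' (now at pos=5)
pos=5: enter COMMENT mode (saw '/*')
exit COMMENT mode (now at pos=12)
pos=13: emit LPAREN '('
pos=15: emit ID 'n' (now at pos=16)
pos=17: emit ID 'foo' (now at pos=20)
pos=21: emit ID 'a' (now at pos=22)
DONE. 6 tokens: [STR, ID, LPAREN, ID, ID, ID]

Answer: STR ID LPAREN ID ID ID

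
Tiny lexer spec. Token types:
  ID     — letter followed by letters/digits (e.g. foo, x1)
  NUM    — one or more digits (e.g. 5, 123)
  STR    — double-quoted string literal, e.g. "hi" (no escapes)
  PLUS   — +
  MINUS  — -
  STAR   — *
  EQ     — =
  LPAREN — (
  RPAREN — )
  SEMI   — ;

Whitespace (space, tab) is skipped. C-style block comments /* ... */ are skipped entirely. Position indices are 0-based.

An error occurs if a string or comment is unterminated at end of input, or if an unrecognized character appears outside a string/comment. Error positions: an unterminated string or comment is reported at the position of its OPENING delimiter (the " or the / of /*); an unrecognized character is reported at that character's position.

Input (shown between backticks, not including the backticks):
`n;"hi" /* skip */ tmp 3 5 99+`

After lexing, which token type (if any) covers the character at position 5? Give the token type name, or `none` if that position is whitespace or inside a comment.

Answer: STR

Derivation:
pos=0: emit ID 'n' (now at pos=1)
pos=1: emit SEMI ';'
pos=2: enter STRING mode
pos=2: emit STR "hi" (now at pos=6)
pos=7: enter COMMENT mode (saw '/*')
exit COMMENT mode (now at pos=17)
pos=18: emit ID 'tmp' (now at pos=21)
pos=22: emit NUM '3' (now at pos=23)
pos=24: emit NUM '5' (now at pos=25)
pos=26: emit NUM '99' (now at pos=28)
pos=28: emit PLUS '+'
DONE. 8 tokens: [ID, SEMI, STR, ID, NUM, NUM, NUM, PLUS]
Position 5: char is '"' -> STR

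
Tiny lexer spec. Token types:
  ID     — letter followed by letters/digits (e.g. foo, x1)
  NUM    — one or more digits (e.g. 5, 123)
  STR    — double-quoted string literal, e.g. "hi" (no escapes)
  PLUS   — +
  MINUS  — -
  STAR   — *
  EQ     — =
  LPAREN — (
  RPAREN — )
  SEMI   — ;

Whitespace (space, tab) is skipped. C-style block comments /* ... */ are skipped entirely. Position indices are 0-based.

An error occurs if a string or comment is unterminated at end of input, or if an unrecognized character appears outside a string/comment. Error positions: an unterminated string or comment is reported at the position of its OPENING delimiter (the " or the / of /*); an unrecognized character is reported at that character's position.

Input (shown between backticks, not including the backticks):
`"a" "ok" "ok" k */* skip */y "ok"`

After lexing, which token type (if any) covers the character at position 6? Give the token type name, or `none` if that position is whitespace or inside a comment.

Answer: STR

Derivation:
pos=0: enter STRING mode
pos=0: emit STR "a" (now at pos=3)
pos=4: enter STRING mode
pos=4: emit STR "ok" (now at pos=8)
pos=9: enter STRING mode
pos=9: emit STR "ok" (now at pos=13)
pos=14: emit ID 'k' (now at pos=15)
pos=16: emit STAR '*'
pos=17: enter COMMENT mode (saw '/*')
exit COMMENT mode (now at pos=27)
pos=27: emit ID 'y' (now at pos=28)
pos=29: enter STRING mode
pos=29: emit STR "ok" (now at pos=33)
DONE. 7 tokens: [STR, STR, STR, ID, STAR, ID, STR]
Position 6: char is 'k' -> STR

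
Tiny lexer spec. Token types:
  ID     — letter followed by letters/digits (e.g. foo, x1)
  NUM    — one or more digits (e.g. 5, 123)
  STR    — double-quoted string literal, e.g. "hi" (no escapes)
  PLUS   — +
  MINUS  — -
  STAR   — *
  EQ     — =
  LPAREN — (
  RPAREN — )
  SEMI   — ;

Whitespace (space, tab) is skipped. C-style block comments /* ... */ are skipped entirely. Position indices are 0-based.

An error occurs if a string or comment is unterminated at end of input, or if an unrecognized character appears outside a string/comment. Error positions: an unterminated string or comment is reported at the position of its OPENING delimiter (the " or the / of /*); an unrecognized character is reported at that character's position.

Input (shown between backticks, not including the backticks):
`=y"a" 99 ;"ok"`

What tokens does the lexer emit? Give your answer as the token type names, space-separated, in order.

Answer: EQ ID STR NUM SEMI STR

Derivation:
pos=0: emit EQ '='
pos=1: emit ID 'y' (now at pos=2)
pos=2: enter STRING mode
pos=2: emit STR "a" (now at pos=5)
pos=6: emit NUM '99' (now at pos=8)
pos=9: emit SEMI ';'
pos=10: enter STRING mode
pos=10: emit STR "ok" (now at pos=14)
DONE. 6 tokens: [EQ, ID, STR, NUM, SEMI, STR]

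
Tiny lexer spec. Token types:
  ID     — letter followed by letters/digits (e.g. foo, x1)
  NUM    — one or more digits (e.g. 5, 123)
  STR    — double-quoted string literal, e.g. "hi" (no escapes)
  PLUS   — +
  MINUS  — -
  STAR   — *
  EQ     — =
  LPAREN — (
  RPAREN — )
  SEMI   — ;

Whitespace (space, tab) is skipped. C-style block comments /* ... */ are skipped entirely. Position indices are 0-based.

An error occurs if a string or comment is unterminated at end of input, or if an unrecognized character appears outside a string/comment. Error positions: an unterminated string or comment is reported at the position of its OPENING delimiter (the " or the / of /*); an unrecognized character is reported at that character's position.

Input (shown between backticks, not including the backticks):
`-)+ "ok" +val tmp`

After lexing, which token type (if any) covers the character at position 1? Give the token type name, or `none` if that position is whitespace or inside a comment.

pos=0: emit MINUS '-'
pos=1: emit RPAREN ')'
pos=2: emit PLUS '+'
pos=4: enter STRING mode
pos=4: emit STR "ok" (now at pos=8)
pos=9: emit PLUS '+'
pos=10: emit ID 'val' (now at pos=13)
pos=14: emit ID 'tmp' (now at pos=17)
DONE. 7 tokens: [MINUS, RPAREN, PLUS, STR, PLUS, ID, ID]
Position 1: char is ')' -> RPAREN

Answer: RPAREN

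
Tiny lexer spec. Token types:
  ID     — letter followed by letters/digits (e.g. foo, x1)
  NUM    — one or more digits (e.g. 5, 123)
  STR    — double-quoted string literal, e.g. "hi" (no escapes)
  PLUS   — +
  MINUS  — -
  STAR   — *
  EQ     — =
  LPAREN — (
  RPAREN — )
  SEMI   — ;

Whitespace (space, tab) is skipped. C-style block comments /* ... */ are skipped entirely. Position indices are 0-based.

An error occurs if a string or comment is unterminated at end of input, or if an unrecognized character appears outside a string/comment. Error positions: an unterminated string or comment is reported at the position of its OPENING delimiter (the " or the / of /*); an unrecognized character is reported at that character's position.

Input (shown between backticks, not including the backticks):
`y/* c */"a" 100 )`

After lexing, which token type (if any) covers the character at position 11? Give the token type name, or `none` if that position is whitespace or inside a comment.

Answer: none

Derivation:
pos=0: emit ID 'y' (now at pos=1)
pos=1: enter COMMENT mode (saw '/*')
exit COMMENT mode (now at pos=8)
pos=8: enter STRING mode
pos=8: emit STR "a" (now at pos=11)
pos=12: emit NUM '100' (now at pos=15)
pos=16: emit RPAREN ')'
DONE. 4 tokens: [ID, STR, NUM, RPAREN]
Position 11: char is ' ' -> none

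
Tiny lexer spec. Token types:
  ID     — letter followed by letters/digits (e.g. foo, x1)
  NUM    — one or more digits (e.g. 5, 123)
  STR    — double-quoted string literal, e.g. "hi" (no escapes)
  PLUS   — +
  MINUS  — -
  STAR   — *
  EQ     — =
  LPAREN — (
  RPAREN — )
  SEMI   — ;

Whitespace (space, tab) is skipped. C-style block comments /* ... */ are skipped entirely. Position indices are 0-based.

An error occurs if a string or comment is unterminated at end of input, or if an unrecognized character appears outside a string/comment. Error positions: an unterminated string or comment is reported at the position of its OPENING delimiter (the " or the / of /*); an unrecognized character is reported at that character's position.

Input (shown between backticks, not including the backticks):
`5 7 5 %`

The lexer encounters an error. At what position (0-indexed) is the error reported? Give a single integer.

Answer: 6

Derivation:
pos=0: emit NUM '5' (now at pos=1)
pos=2: emit NUM '7' (now at pos=3)
pos=4: emit NUM '5' (now at pos=5)
pos=6: ERROR — unrecognized char '%'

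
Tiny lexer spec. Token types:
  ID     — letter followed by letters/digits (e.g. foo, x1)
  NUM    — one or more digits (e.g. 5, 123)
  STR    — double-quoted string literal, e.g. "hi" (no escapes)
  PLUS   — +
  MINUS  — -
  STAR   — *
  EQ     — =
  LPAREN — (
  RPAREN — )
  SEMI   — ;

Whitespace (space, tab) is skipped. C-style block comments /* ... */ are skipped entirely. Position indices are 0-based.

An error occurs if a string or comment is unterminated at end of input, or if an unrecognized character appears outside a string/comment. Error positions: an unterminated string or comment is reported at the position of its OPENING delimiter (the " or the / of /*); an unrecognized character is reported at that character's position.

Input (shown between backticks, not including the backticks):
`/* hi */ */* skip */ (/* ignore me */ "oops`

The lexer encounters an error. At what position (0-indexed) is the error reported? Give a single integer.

pos=0: enter COMMENT mode (saw '/*')
exit COMMENT mode (now at pos=8)
pos=9: emit STAR '*'
pos=10: enter COMMENT mode (saw '/*')
exit COMMENT mode (now at pos=20)
pos=21: emit LPAREN '('
pos=22: enter COMMENT mode (saw '/*')
exit COMMENT mode (now at pos=37)
pos=38: enter STRING mode
pos=38: ERROR — unterminated string

Answer: 38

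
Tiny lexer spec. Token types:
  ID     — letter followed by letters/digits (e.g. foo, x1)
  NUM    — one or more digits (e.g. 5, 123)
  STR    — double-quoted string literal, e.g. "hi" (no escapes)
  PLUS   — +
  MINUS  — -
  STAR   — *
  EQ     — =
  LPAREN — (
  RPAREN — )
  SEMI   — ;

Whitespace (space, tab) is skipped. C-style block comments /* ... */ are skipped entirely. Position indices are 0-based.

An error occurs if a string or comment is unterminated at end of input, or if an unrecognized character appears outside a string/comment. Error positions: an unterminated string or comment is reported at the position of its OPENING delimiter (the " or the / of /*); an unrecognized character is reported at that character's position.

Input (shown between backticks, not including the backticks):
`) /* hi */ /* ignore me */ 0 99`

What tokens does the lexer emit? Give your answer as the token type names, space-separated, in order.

Answer: RPAREN NUM NUM

Derivation:
pos=0: emit RPAREN ')'
pos=2: enter COMMENT mode (saw '/*')
exit COMMENT mode (now at pos=10)
pos=11: enter COMMENT mode (saw '/*')
exit COMMENT mode (now at pos=26)
pos=27: emit NUM '0' (now at pos=28)
pos=29: emit NUM '99' (now at pos=31)
DONE. 3 tokens: [RPAREN, NUM, NUM]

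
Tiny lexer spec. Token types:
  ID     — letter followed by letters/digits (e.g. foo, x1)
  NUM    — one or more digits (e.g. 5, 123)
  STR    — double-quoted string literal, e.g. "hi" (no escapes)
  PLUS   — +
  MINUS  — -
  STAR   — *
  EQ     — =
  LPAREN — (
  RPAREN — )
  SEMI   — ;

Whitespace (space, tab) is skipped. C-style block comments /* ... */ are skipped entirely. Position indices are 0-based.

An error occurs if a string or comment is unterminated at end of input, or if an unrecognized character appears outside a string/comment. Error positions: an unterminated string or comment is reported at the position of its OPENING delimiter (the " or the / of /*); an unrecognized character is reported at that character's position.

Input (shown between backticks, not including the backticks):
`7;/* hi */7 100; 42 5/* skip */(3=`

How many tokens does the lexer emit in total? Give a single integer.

pos=0: emit NUM '7' (now at pos=1)
pos=1: emit SEMI ';'
pos=2: enter COMMENT mode (saw '/*')
exit COMMENT mode (now at pos=10)
pos=10: emit NUM '7' (now at pos=11)
pos=12: emit NUM '100' (now at pos=15)
pos=15: emit SEMI ';'
pos=17: emit NUM '42' (now at pos=19)
pos=20: emit NUM '5' (now at pos=21)
pos=21: enter COMMENT mode (saw '/*')
exit COMMENT mode (now at pos=31)
pos=31: emit LPAREN '('
pos=32: emit NUM '3' (now at pos=33)
pos=33: emit EQ '='
DONE. 10 tokens: [NUM, SEMI, NUM, NUM, SEMI, NUM, NUM, LPAREN, NUM, EQ]

Answer: 10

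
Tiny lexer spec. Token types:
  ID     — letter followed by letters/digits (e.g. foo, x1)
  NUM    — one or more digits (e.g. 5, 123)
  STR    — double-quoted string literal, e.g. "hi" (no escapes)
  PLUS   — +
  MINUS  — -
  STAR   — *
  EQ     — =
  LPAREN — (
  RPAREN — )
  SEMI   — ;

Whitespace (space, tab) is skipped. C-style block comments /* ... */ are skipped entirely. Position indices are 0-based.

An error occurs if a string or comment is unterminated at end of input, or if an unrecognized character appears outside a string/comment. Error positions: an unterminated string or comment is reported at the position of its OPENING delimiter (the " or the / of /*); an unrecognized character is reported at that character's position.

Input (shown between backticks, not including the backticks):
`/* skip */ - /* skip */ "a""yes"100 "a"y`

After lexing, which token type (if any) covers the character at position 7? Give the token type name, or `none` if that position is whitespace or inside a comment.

pos=0: enter COMMENT mode (saw '/*')
exit COMMENT mode (now at pos=10)
pos=11: emit MINUS '-'
pos=13: enter COMMENT mode (saw '/*')
exit COMMENT mode (now at pos=23)
pos=24: enter STRING mode
pos=24: emit STR "a" (now at pos=27)
pos=27: enter STRING mode
pos=27: emit STR "yes" (now at pos=32)
pos=32: emit NUM '100' (now at pos=35)
pos=36: enter STRING mode
pos=36: emit STR "a" (now at pos=39)
pos=39: emit ID 'y' (now at pos=40)
DONE. 6 tokens: [MINUS, STR, STR, NUM, STR, ID]
Position 7: char is ' ' -> none

Answer: none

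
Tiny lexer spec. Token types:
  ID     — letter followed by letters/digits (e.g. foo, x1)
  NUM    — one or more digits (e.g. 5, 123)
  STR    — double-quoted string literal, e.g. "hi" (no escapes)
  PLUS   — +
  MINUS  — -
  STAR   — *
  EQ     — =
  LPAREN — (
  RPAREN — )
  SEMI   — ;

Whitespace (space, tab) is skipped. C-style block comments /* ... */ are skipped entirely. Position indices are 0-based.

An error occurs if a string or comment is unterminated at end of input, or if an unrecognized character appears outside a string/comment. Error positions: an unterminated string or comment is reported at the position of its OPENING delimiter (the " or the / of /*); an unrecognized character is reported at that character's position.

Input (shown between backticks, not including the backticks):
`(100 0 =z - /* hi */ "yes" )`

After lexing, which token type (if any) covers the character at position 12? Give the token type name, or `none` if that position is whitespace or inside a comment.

Answer: none

Derivation:
pos=0: emit LPAREN '('
pos=1: emit NUM '100' (now at pos=4)
pos=5: emit NUM '0' (now at pos=6)
pos=7: emit EQ '='
pos=8: emit ID 'z' (now at pos=9)
pos=10: emit MINUS '-'
pos=12: enter COMMENT mode (saw '/*')
exit COMMENT mode (now at pos=20)
pos=21: enter STRING mode
pos=21: emit STR "yes" (now at pos=26)
pos=27: emit RPAREN ')'
DONE. 8 tokens: [LPAREN, NUM, NUM, EQ, ID, MINUS, STR, RPAREN]
Position 12: char is '/' -> none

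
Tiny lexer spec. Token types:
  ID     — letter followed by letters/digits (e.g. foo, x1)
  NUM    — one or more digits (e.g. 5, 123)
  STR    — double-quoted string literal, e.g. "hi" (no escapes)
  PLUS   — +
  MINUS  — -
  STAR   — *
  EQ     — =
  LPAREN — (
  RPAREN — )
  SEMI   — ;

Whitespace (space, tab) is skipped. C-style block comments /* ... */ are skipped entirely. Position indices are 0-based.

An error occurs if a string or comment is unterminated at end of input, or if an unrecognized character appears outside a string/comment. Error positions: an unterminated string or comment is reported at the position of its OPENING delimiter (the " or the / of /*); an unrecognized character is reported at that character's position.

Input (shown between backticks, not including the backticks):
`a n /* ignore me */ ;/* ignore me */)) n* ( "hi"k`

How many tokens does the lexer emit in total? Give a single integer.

pos=0: emit ID 'a' (now at pos=1)
pos=2: emit ID 'n' (now at pos=3)
pos=4: enter COMMENT mode (saw '/*')
exit COMMENT mode (now at pos=19)
pos=20: emit SEMI ';'
pos=21: enter COMMENT mode (saw '/*')
exit COMMENT mode (now at pos=36)
pos=36: emit RPAREN ')'
pos=37: emit RPAREN ')'
pos=39: emit ID 'n' (now at pos=40)
pos=40: emit STAR '*'
pos=42: emit LPAREN '('
pos=44: enter STRING mode
pos=44: emit STR "hi" (now at pos=48)
pos=48: emit ID 'k' (now at pos=49)
DONE. 10 tokens: [ID, ID, SEMI, RPAREN, RPAREN, ID, STAR, LPAREN, STR, ID]

Answer: 10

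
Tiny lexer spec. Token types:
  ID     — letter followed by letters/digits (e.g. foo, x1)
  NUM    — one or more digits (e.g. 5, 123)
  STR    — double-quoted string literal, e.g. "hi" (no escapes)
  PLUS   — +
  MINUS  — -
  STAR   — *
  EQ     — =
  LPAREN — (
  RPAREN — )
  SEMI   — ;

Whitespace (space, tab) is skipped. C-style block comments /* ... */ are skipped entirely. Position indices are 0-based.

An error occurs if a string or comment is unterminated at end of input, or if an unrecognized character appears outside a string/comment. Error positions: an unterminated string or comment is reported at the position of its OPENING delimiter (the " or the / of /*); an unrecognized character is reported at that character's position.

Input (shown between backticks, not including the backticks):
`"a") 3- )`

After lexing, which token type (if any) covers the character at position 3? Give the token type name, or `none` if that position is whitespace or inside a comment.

pos=0: enter STRING mode
pos=0: emit STR "a" (now at pos=3)
pos=3: emit RPAREN ')'
pos=5: emit NUM '3' (now at pos=6)
pos=6: emit MINUS '-'
pos=8: emit RPAREN ')'
DONE. 5 tokens: [STR, RPAREN, NUM, MINUS, RPAREN]
Position 3: char is ')' -> RPAREN

Answer: RPAREN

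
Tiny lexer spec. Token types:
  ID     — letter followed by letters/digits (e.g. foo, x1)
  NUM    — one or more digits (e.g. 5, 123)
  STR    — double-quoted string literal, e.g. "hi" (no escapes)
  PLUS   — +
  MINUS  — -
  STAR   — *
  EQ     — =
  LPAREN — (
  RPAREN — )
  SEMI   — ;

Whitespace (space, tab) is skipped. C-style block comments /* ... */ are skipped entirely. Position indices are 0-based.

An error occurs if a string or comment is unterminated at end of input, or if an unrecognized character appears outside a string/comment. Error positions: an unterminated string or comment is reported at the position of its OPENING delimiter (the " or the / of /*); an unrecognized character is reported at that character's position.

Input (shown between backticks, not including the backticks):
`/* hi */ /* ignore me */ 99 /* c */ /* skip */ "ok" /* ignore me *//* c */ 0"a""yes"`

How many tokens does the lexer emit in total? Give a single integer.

pos=0: enter COMMENT mode (saw '/*')
exit COMMENT mode (now at pos=8)
pos=9: enter COMMENT mode (saw '/*')
exit COMMENT mode (now at pos=24)
pos=25: emit NUM '99' (now at pos=27)
pos=28: enter COMMENT mode (saw '/*')
exit COMMENT mode (now at pos=35)
pos=36: enter COMMENT mode (saw '/*')
exit COMMENT mode (now at pos=46)
pos=47: enter STRING mode
pos=47: emit STR "ok" (now at pos=51)
pos=52: enter COMMENT mode (saw '/*')
exit COMMENT mode (now at pos=67)
pos=67: enter COMMENT mode (saw '/*')
exit COMMENT mode (now at pos=74)
pos=75: emit NUM '0' (now at pos=76)
pos=76: enter STRING mode
pos=76: emit STR "a" (now at pos=79)
pos=79: enter STRING mode
pos=79: emit STR "yes" (now at pos=84)
DONE. 5 tokens: [NUM, STR, NUM, STR, STR]

Answer: 5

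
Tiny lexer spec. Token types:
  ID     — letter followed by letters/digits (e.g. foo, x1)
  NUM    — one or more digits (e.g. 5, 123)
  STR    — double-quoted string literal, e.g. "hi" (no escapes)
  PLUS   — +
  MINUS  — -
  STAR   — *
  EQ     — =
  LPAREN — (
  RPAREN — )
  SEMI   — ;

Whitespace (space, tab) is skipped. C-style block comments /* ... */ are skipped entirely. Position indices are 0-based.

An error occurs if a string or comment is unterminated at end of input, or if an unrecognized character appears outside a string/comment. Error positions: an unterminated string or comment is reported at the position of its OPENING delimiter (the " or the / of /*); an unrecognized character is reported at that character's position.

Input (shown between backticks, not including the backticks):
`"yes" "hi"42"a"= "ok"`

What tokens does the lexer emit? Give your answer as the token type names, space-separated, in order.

Answer: STR STR NUM STR EQ STR

Derivation:
pos=0: enter STRING mode
pos=0: emit STR "yes" (now at pos=5)
pos=6: enter STRING mode
pos=6: emit STR "hi" (now at pos=10)
pos=10: emit NUM '42' (now at pos=12)
pos=12: enter STRING mode
pos=12: emit STR "a" (now at pos=15)
pos=15: emit EQ '='
pos=17: enter STRING mode
pos=17: emit STR "ok" (now at pos=21)
DONE. 6 tokens: [STR, STR, NUM, STR, EQ, STR]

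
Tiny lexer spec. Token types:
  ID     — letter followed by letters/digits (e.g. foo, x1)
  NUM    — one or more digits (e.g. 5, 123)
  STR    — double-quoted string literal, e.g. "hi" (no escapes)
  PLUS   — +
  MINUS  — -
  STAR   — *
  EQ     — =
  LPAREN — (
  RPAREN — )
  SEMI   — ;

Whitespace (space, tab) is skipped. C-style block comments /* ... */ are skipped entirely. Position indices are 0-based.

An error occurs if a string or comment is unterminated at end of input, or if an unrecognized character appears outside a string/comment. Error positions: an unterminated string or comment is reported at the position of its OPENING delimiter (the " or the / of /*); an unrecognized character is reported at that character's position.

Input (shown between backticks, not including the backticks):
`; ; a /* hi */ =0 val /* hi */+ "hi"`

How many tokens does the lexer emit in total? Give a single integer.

Answer: 8

Derivation:
pos=0: emit SEMI ';'
pos=2: emit SEMI ';'
pos=4: emit ID 'a' (now at pos=5)
pos=6: enter COMMENT mode (saw '/*')
exit COMMENT mode (now at pos=14)
pos=15: emit EQ '='
pos=16: emit NUM '0' (now at pos=17)
pos=18: emit ID 'val' (now at pos=21)
pos=22: enter COMMENT mode (saw '/*')
exit COMMENT mode (now at pos=30)
pos=30: emit PLUS '+'
pos=32: enter STRING mode
pos=32: emit STR "hi" (now at pos=36)
DONE. 8 tokens: [SEMI, SEMI, ID, EQ, NUM, ID, PLUS, STR]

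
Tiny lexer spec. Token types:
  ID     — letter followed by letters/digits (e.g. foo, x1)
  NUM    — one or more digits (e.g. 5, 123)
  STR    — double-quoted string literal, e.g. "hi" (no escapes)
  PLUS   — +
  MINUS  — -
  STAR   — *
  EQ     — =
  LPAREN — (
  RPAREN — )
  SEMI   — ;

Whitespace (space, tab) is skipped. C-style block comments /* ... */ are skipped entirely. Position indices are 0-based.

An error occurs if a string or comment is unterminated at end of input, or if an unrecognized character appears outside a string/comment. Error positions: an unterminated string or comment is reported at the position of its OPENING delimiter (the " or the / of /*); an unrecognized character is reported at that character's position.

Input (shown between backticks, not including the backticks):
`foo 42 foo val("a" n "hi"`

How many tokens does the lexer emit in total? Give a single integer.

Answer: 8

Derivation:
pos=0: emit ID 'foo' (now at pos=3)
pos=4: emit NUM '42' (now at pos=6)
pos=7: emit ID 'foo' (now at pos=10)
pos=11: emit ID 'val' (now at pos=14)
pos=14: emit LPAREN '('
pos=15: enter STRING mode
pos=15: emit STR "a" (now at pos=18)
pos=19: emit ID 'n' (now at pos=20)
pos=21: enter STRING mode
pos=21: emit STR "hi" (now at pos=25)
DONE. 8 tokens: [ID, NUM, ID, ID, LPAREN, STR, ID, STR]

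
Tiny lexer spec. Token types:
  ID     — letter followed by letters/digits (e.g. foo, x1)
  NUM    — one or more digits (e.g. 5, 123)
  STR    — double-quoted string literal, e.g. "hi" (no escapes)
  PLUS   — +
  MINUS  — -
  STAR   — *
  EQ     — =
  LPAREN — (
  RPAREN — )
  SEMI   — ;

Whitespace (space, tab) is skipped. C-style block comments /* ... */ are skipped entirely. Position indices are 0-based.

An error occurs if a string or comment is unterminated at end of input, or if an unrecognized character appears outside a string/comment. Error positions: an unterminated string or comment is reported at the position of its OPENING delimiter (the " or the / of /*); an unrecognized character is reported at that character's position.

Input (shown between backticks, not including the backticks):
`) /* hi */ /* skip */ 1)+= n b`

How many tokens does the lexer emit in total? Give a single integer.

Answer: 7

Derivation:
pos=0: emit RPAREN ')'
pos=2: enter COMMENT mode (saw '/*')
exit COMMENT mode (now at pos=10)
pos=11: enter COMMENT mode (saw '/*')
exit COMMENT mode (now at pos=21)
pos=22: emit NUM '1' (now at pos=23)
pos=23: emit RPAREN ')'
pos=24: emit PLUS '+'
pos=25: emit EQ '='
pos=27: emit ID 'n' (now at pos=28)
pos=29: emit ID 'b' (now at pos=30)
DONE. 7 tokens: [RPAREN, NUM, RPAREN, PLUS, EQ, ID, ID]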